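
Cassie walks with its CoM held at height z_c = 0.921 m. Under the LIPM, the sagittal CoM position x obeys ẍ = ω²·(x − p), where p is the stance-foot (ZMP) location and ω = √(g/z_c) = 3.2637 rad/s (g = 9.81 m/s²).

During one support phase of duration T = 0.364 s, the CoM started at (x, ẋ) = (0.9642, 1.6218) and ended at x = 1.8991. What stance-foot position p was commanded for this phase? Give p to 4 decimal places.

ωT = 3.2637·0.364 = 1.187987; cosh(ωT) = 1.792652, sinh(ωT) = 1.487818
x(T) = p + (x₀−p)·cosh(ωT) + (ẋ₀/ω)·sinh(ωT) ⇒ p·(1 − cosh) = x(T) − x₀·cosh − (ẋ₀/ω)·sinh
numerator   = 1.8991 − (0.9642)·1.792652 − (1.6218/3.2637)·1.487818 = -0.568703
denominator = 1 − 1.792652 = -0.792652
p = -0.568703 / -0.792652 = 0.7175

p = 0.7175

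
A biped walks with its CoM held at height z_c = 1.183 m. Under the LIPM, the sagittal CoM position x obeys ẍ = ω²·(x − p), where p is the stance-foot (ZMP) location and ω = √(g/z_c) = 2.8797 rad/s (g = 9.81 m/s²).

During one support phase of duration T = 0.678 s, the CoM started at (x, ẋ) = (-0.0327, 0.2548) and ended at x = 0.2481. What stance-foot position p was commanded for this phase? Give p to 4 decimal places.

ωT = 2.8797·0.678 = 1.952437; cosh(ωT) = 3.593881, sinh(ωT) = 3.451953
x(T) = p + (x₀−p)·cosh(ωT) + (ẋ₀/ω)·sinh(ωT) ⇒ p·(1 − cosh) = x(T) − x₀·cosh − (ẋ₀/ω)·sinh
numerator   = 0.2481 − (-0.0327)·3.593881 − (0.2548/2.8797)·3.451953 = 0.060186
denominator = 1 − 3.593881 = -2.593881
p = 0.060186 / -2.593881 = -0.0232

p = -0.0232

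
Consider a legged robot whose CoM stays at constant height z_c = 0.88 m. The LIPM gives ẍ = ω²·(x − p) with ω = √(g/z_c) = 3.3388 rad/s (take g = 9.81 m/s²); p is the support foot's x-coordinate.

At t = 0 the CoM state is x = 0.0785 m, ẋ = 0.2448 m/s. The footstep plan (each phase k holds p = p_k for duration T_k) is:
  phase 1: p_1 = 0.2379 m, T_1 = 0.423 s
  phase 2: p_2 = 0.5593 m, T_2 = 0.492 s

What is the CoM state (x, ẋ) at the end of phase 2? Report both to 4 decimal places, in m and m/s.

x = -1.2213, ẋ = -5.7009

phase 1: p=0.2379, T=0.423, ωT=1.412312, cosh=2.174509, sinh=1.930929; start (x,ẋ)=(0.078500, 0.244800) → end (x,ẋ)=(0.032859, -0.495330)
phase 2: p=0.5593, T=0.492, ωT=1.642690, cosh=2.681256, sinh=2.487797; start (x,ẋ)=(0.032859, -0.495330) → end (x,ẋ)=(-1.221303, -5.700864)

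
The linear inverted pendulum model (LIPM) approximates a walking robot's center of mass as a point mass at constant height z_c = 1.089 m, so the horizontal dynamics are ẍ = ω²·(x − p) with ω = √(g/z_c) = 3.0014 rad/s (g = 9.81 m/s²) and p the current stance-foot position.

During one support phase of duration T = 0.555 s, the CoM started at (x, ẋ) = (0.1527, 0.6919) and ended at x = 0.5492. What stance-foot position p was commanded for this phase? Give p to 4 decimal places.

p = 0.2628

ωT = 3.0014·0.555 = 1.665777; cosh(ωT) = 2.739413, sinh(ωT) = 2.550369
x(T) = p + (x₀−p)·cosh(ωT) + (ẋ₀/ω)·sinh(ωT) ⇒ p·(1 − cosh) = x(T) − x₀·cosh − (ẋ₀/ω)·sinh
numerator   = 0.5492 − (0.1527)·2.739413 − (0.6919/3.0014)·2.550369 = -0.457034
denominator = 1 − 2.739413 = -1.739413
p = -0.457034 / -1.739413 = 0.2628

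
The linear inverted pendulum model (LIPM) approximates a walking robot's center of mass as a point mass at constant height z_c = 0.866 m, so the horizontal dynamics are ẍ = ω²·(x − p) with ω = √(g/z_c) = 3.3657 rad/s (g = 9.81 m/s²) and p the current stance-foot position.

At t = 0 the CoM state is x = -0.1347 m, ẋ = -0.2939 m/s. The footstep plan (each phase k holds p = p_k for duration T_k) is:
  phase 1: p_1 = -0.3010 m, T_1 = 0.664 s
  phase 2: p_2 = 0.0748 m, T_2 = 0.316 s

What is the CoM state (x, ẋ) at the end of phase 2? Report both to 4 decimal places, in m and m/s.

phase 1: p=-0.3010, T=0.664, ωT=2.234825, cosh=4.725928, sinh=4.618917; start (x,ẋ)=(-0.134700, -0.293900) → end (x,ẋ)=(0.081588, 1.196331)
phase 2: p=0.0748, T=0.316, ωT=1.063561, cosh=1.620946, sinh=1.275722; start (x,ẋ)=(0.081588, 1.196331) → end (x,ẋ)=(0.539256, 1.968335)

x = 0.5393, ẋ = 1.9683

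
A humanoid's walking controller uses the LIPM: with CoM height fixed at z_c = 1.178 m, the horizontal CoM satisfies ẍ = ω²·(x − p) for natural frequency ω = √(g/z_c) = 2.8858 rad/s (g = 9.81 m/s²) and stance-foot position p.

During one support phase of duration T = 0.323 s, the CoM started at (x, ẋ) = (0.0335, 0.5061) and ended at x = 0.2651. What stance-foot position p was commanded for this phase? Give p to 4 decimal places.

p = -0.0595

ωT = 2.8858·0.323 = 0.932113; cosh(ωT) = 1.466796, sinh(ωT) = 1.073075
x(T) = p + (x₀−p)·cosh(ωT) + (ẋ₀/ω)·sinh(ωT) ⇒ p·(1 − cosh) = x(T) − x₀·cosh − (ẋ₀/ω)·sinh
numerator   = 0.2651 − (0.0335)·1.466796 − (0.5061/2.8858)·1.073075 = 0.027771
denominator = 1 − 1.466796 = -0.466796
p = 0.027771 / -0.466796 = -0.0595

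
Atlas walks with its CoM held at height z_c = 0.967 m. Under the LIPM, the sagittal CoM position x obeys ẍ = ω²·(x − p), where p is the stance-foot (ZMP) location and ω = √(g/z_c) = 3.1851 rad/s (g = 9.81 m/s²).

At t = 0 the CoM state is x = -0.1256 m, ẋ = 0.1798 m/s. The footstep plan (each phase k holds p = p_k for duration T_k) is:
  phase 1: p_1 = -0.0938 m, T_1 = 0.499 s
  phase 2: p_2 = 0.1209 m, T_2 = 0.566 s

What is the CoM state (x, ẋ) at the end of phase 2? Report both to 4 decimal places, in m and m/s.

x = -0.1831, ẋ = -0.8461

phase 1: p=-0.0938, T=0.499, ωT=1.589365, cosh=2.552345, sinh=2.348290; start (x,ẋ)=(-0.125600, 0.179800) → end (x,ẋ)=(-0.042403, 0.221062)
phase 2: p=0.1209, T=0.566, ωT=1.802767, cosh=3.115625, sinh=2.950783; start (x,ẋ)=(-0.042403, 0.221062) → end (x,ẋ)=(-0.183091, -0.846060)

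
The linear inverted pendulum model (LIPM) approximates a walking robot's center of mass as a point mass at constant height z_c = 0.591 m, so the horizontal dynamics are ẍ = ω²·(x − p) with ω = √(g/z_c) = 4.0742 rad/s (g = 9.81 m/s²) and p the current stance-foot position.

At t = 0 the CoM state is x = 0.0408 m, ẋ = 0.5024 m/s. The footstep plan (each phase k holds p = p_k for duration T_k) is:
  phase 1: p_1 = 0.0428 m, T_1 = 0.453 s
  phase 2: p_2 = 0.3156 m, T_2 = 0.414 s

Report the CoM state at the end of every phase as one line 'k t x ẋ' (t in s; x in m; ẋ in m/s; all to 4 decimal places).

1 0.4530 0.4170 1.6051
2 0.8670 1.6264 5.5611

phase 1: p=0.0428, T=0.453, ωT=1.845613, cosh=3.244953, sinh=3.087025; start (x,ẋ)=(0.040800, 0.502400) → end (x,ẋ)=(0.416979, 1.605110)
phase 2: p=0.3156, T=0.414, ωT=1.686719, cosh=2.793427, sinh=2.608301; start (x,ẋ)=(0.416979, 1.605110) → end (x,ẋ)=(1.626385, 5.561085)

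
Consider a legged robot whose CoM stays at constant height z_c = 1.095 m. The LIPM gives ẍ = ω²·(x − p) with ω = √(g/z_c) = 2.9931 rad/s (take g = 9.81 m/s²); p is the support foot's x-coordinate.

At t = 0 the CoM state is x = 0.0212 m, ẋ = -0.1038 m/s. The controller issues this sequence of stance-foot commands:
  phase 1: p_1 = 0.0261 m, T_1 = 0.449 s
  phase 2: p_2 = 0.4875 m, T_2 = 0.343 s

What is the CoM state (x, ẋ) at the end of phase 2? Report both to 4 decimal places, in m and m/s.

phase 1: p=0.0261, T=0.449, ωT=1.343902, cosh=2.047400, sinh=1.786574; start (x,ẋ)=(0.021200, -0.103800) → end (x,ẋ)=(-0.045890, -0.238722)
phase 2: p=0.4875, T=0.343, ωT=1.026633, cosh=1.574931, sinh=1.216720; start (x,ẋ)=(-0.045890, -0.238722) → end (x,ẋ)=(-0.449596, -2.318453)

x = -0.4496, ẋ = -2.3185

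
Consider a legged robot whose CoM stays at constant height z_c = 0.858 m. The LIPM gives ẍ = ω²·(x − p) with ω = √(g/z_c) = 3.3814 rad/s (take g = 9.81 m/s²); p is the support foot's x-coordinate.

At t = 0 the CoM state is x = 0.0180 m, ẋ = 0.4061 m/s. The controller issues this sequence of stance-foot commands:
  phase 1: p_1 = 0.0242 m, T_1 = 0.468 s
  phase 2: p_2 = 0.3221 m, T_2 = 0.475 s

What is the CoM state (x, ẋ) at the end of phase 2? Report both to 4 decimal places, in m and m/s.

x = 0.9286, ẋ = 2.2707

phase 1: p=0.0242, T=0.468, ωT=1.582495, cosh=2.536273, sinh=2.330812; start (x,ẋ)=(0.018000, 0.406100) → end (x,ẋ)=(0.288401, 0.981116)
phase 2: p=0.3221, T=0.475, ωT=1.606165, cosh=2.592159, sinh=2.391503; start (x,ẋ)=(0.288401, 0.981116) → end (x,ẋ)=(0.928644, 2.270700)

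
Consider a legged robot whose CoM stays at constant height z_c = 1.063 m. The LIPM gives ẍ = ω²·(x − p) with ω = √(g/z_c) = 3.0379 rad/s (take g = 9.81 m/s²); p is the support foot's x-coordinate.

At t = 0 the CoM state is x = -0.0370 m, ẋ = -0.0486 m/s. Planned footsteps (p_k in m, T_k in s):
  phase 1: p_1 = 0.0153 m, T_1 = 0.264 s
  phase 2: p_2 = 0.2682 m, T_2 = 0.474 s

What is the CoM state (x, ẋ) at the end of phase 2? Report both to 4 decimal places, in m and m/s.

phase 1: p=0.0153, T=0.264, ωT=0.802006, cosh=1.339219, sinh=0.890790; start (x,ẋ)=(-0.037000, -0.048600) → end (x,ẋ)=(-0.068992, -0.206617)
phase 2: p=0.2682, T=0.474, ωT=1.439965, cosh=2.228741, sinh=1.991805; start (x,ẋ)=(-0.068992, -0.206617) → end (x,ẋ)=(-0.618782, -2.500811)

x = -0.6188, ẋ = -2.5008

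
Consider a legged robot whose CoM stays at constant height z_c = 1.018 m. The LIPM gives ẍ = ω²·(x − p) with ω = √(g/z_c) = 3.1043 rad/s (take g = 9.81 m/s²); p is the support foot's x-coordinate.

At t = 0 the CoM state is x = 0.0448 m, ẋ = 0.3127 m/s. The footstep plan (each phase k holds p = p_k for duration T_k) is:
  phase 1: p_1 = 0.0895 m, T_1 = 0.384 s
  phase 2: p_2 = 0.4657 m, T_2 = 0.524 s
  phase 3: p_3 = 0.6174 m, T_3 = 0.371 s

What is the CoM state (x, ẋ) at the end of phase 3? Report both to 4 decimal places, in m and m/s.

phase 1: p=0.0895, T=0.384, ωT=1.192051, cosh=1.798714, sinh=1.495116; start (x,ẋ)=(0.044800, 0.312700) → end (x,ẋ)=(0.159702, 0.354992)
phase 2: p=0.4657, T=0.524, ωT=1.626653, cosh=2.641704, sinh=2.445118; start (x,ẋ)=(0.159702, 0.354992) → end (x,ẋ)=(-0.063044, -1.384853)
phase 3: p=0.6174, T=0.371, ωT=1.151695, cosh=1.739826, sinh=1.423726; start (x,ẋ)=(-0.063044, -1.384853) → end (x,ẋ)=(-1.201589, -5.416740)

x = -1.2016, ẋ = -5.4167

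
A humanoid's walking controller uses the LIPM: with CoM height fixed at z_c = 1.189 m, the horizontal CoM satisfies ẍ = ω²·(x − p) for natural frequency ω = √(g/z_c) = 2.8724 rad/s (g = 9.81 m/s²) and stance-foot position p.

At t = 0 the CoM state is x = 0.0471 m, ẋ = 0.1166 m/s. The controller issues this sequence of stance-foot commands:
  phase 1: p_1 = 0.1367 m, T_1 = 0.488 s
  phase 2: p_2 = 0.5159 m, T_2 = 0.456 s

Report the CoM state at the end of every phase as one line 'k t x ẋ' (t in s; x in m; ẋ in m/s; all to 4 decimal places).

1 0.4880 0.0211 -0.2399
2 0.9440 -0.6110 -2.9181

phase 1: p=0.1367, T=0.488, ωT=1.401731, cosh=2.154198, sinh=1.908028; start (x,ẋ)=(0.047100, 0.116600) → end (x,ẋ)=(0.021137, -0.239884)
phase 2: p=0.5159, T=0.456, ωT=1.309814, cosh=1.987678, sinh=1.717808; start (x,ẋ)=(0.021137, -0.239884) → end (x,ẋ)=(-0.610990, -2.918088)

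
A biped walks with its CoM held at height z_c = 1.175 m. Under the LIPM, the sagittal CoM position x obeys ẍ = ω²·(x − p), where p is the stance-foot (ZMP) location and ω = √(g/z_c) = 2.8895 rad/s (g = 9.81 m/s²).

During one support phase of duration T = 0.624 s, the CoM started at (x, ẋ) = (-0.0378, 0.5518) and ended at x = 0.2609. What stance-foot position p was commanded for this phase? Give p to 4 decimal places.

ωT = 2.8895·0.624 = 1.803048; cosh(ωT) = 3.116455, sinh(ωT) = 2.951660
x(T) = p + (x₀−p)·cosh(ωT) + (ẋ₀/ω)·sinh(ωT) ⇒ p·(1 − cosh) = x(T) − x₀·cosh − (ẋ₀/ω)·sinh
numerator   = 0.2609 − (-0.0378)·3.116455 − (0.5518/2.8895)·2.951660 = -0.184968
denominator = 1 − 3.116455 = -2.116455
p = -0.184968 / -2.116455 = 0.0874

p = 0.0874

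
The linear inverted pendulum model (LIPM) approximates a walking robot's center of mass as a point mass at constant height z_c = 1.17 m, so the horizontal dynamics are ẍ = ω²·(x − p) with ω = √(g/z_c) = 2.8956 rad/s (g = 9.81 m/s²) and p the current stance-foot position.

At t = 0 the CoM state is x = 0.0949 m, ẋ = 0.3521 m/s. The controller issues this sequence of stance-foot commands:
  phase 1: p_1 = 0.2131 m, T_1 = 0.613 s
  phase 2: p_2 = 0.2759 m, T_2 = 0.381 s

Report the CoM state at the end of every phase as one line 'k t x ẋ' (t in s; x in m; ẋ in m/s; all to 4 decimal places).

1 0.6130 0.2028 0.0879
2 0.9940 0.1943 -0.1368

phase 1: p=0.2131, T=0.613, ωT=1.775003, cosh=3.034890, sinh=2.865407; start (x,ẋ)=(0.094900, 0.352100) → end (x,ẋ)=(0.202805, 0.087871)
phase 2: p=0.2759, T=0.381, ωT=1.103224, cosh=1.672833, sinh=1.341033; start (x,ẋ)=(0.202805, 0.087871) → end (x,ẋ)=(0.194319, -0.136843)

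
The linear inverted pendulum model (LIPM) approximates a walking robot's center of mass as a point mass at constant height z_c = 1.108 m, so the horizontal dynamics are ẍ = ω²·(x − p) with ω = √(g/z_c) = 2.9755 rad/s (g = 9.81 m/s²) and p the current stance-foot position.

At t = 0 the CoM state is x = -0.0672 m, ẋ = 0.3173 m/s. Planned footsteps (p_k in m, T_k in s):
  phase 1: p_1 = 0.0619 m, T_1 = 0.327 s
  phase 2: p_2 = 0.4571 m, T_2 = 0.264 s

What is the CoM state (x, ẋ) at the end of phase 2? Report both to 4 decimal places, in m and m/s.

x = -0.1519, ẋ = -1.1552

phase 1: p=0.0619, T=0.327, ωT=0.972988, cosh=1.511896, sinh=1.133944; start (x,ẋ)=(-0.067200, 0.317300) → end (x,ẋ)=(-0.012365, 0.044135)
phase 2: p=0.4571, T=0.264, ωT=0.785532, cosh=1.324725, sinh=0.868848; start (x,ẋ)=(-0.012365, 0.044135) → end (x,ẋ)=(-0.151925, -1.155221)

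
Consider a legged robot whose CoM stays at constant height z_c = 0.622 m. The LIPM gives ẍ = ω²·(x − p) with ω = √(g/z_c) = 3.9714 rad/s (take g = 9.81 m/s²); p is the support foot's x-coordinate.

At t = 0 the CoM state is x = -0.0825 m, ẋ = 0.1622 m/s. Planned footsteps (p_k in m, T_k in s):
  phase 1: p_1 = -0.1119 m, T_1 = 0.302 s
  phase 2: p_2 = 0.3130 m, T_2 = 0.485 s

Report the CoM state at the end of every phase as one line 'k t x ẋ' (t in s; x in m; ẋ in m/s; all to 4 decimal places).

1 0.3020 0.0029 0.4696
2 0.7870 -0.3765 -2.4903

phase 1: p=-0.1119, T=0.302, ωT=1.199363, cosh=1.809694, sinh=1.508308; start (x,ẋ)=(-0.082500, 0.162200) → end (x,ẋ)=(0.002907, 0.469641)
phase 2: p=0.3130, T=0.485, ωT=1.926129, cosh=3.504302, sinh=3.358591; start (x,ẋ)=(0.002907, 0.469641) → end (x,ẋ)=(-0.376485, -2.490347)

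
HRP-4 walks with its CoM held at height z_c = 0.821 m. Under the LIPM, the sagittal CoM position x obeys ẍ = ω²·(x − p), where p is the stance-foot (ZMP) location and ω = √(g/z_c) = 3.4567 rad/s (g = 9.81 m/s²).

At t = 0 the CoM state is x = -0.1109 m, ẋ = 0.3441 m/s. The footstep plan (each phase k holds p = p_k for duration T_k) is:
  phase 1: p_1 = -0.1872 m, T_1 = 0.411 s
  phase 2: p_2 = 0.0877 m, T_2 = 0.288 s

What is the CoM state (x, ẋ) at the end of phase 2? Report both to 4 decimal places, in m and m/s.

phase 1: p=-0.1872, T=0.411, ωT=1.420704, cosh=2.190788, sinh=1.949244; start (x,ẋ)=(-0.110900, 0.344100) → end (x,ẋ)=(0.173996, 1.267956)
phase 2: p=0.0877, T=0.288, ωT=0.995530, cosh=1.537842, sinh=1.168315; start (x,ẋ)=(0.173996, 1.267956) → end (x,ẋ)=(0.648961, 2.298425)

x = 0.6490, ẋ = 2.2984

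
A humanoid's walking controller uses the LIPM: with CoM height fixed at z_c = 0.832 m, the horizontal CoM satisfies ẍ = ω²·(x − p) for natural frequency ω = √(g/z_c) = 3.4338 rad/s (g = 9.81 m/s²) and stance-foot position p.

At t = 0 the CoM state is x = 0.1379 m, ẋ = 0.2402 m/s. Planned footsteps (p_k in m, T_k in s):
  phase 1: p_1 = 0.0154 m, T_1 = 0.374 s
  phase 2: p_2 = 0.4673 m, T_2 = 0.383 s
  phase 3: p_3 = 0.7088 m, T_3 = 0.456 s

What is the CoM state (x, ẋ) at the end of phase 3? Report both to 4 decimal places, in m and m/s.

x = 2.2618, ẋ = 5.5902

phase 1: p=0.0154, T=0.374, ωT=1.284241, cosh=1.944393, sinh=1.667533; start (x,ẋ)=(0.137900, 0.240200) → end (x,ẋ)=(0.370235, 1.168475)
phase 2: p=0.4673, T=0.383, ωT=1.315145, cosh=1.996864, sinh=1.728429; start (x,ẋ)=(0.370235, 1.168475) → end (x,ẋ)=(0.861635, 1.757197)
phase 3: p=0.7088, T=0.456, ωT=1.565813, cosh=2.497741, sinh=2.288823; start (x,ẋ)=(0.861635, 1.757197) → end (x,ẋ)=(2.261813, 5.590206)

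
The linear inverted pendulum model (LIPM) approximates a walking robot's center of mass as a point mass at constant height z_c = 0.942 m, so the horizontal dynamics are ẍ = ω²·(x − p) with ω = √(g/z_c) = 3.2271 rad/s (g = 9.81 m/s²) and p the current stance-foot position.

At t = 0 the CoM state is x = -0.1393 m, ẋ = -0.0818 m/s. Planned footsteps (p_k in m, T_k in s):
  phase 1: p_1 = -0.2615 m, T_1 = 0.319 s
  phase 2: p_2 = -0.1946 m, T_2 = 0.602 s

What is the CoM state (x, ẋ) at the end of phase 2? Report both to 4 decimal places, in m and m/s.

x = 0.5169, ẋ = 2.3028

phase 1: p=-0.2615, T=0.319, ωT=1.029445, cosh=1.578358, sinh=1.221153; start (x,ẋ)=(-0.139300, -0.081800) → end (x,ẋ)=(-0.099578, 0.352454)
phase 2: p=-0.1946, T=0.602, ωT=1.942714, cosh=3.560489, sinh=3.417175; start (x,ẋ)=(-0.099578, 0.352454) → end (x,ẋ)=(0.516937, 2.302768)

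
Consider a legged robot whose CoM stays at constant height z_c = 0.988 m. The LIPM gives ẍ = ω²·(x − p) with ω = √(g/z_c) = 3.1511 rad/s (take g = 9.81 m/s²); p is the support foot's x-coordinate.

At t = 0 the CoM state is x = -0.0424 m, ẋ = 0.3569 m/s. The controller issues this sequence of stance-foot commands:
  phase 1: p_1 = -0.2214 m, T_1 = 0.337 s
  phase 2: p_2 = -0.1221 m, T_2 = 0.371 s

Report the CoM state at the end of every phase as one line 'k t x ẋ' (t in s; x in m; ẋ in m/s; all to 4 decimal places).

phase 1: p=-0.2214, T=0.337, ωT=1.061921, cosh=1.618856, sinh=1.273065; start (x,ẋ)=(-0.042400, 0.356900) → end (x,ẋ)=(0.212565, 1.295838)
phase 2: p=-0.1221, T=0.371, ωT=1.169058, cosh=1.764809, sinh=1.454150; start (x,ẋ)=(0.212565, 1.295838) → end (x,ẋ)=(1.066515, 3.820399)

1 0.3370 0.2126 1.2958
2 0.7080 1.0665 3.8204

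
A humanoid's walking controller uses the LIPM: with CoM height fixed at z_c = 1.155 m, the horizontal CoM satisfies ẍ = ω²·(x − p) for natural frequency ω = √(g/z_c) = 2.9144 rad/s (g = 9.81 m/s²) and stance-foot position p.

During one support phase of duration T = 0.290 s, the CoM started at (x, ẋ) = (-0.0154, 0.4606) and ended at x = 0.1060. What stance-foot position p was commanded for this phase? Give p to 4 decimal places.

ωT = 2.9144·0.290 = 0.845176; cosh(ωT) = 1.378935, sinh(ωT) = 0.949453
x(T) = p + (x₀−p)·cosh(ωT) + (ẋ₀/ω)·sinh(ωT) ⇒ p·(1 − cosh) = x(T) − x₀·cosh − (ẋ₀/ω)·sinh
numerator   = 0.1060 − (-0.0154)·1.378935 − (0.4606/2.9144)·0.949453 = -0.022819
denominator = 1 − 1.378935 = -0.378935
p = -0.022819 / -0.378935 = 0.0602

p = 0.0602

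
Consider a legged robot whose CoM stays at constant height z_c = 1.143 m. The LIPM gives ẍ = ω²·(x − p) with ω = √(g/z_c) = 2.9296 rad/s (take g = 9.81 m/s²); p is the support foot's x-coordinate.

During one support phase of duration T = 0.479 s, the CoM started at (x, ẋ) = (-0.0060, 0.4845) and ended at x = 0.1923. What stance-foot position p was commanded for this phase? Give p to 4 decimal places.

p = 0.0958

ωT = 2.9296·0.479 = 1.403278; cosh(ωT) = 2.157153, sinh(ωT) = 1.911363
x(T) = p + (x₀−p)·cosh(ωT) + (ẋ₀/ω)·sinh(ωT) ⇒ p·(1 − cosh) = x(T) − x₀·cosh − (ẋ₀/ω)·sinh
numerator   = 0.1923 − (-0.0060)·2.157153 − (0.4845/2.9296)·1.911363 = -0.110860
denominator = 1 − 2.157153 = -1.157153
p = -0.110860 / -1.157153 = 0.0958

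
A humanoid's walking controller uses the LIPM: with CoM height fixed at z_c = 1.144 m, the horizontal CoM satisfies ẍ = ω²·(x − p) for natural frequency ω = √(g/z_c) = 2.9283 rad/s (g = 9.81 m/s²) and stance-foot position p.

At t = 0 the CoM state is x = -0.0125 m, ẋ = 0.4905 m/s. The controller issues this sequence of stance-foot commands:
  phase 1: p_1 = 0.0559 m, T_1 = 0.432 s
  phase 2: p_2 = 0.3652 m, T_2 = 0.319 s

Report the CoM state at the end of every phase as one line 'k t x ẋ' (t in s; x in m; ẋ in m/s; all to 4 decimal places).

phase 1: p=0.0559, T=0.432, ωT=1.265026, cosh=1.912708, sinh=1.630476; start (x,ẋ)=(-0.012500, 0.490500) → end (x,ẋ)=(0.198181, 0.611606)
phase 2: p=0.3652, T=0.319, ωT=0.934128, cosh=1.468960, sinh=1.076032; start (x,ẋ)=(0.198181, 0.611606) → end (x,ẋ)=(0.344596, 0.372157)

1 0.4320 0.1982 0.6116
2 0.7510 0.3446 0.3722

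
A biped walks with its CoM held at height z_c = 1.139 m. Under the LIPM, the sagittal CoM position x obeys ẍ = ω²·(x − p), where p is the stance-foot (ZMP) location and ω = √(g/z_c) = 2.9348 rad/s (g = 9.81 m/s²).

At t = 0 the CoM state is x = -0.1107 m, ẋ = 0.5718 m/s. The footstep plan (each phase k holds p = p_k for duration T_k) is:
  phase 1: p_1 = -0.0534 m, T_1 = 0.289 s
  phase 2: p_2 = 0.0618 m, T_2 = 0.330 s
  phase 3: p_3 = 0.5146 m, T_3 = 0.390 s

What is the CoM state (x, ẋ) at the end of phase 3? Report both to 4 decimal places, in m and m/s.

phase 1: p=-0.0534, T=0.289, ωT=0.848157, cosh=1.381771, sinh=0.953568; start (x,ẋ)=(-0.110700, 0.571800) → end (x,ẋ)=(0.053212, 0.629741)
phase 2: p=0.0618, T=0.330, ωT=0.968484, cosh=1.506803, sinh=1.127145; start (x,ẋ)=(0.053212, 0.629741) → end (x,ẋ)=(0.290720, 0.920488)
phase 3: p=0.5146, T=0.390, ωT=1.144572, cosh=1.729728, sinh=1.411368; start (x,ẋ)=(0.290720, 0.920488) → end (x,ẋ)=(0.570018, 0.664864)

x = 0.5700, ẋ = 0.6649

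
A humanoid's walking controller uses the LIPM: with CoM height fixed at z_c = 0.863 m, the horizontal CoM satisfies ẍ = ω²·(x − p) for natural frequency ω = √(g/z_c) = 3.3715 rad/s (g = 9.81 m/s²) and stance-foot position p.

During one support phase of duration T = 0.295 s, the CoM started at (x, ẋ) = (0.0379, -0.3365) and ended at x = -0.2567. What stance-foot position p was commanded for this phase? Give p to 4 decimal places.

p = 0.3698

ωT = 3.3715·0.295 = 0.994592; cosh(ωT) = 1.536748, sinh(ωT) = 1.166874
x(T) = p + (x₀−p)·cosh(ωT) + (ẋ₀/ω)·sinh(ωT) ⇒ p·(1 − cosh) = x(T) − x₀·cosh − (ẋ₀/ω)·sinh
numerator   = -0.2567 − (0.0379)·1.536748 − (-0.3365/3.3715)·1.166874 = -0.198480
denominator = 1 − 1.536748 = -0.536748
p = -0.198480 / -0.536748 = 0.3698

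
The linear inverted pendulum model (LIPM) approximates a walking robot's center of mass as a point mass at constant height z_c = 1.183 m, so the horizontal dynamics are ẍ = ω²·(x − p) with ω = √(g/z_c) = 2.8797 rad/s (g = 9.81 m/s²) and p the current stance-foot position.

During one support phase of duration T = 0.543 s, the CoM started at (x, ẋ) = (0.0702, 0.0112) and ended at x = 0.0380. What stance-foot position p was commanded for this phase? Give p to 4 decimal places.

p = 0.0977

ωT = 2.8797·0.543 = 1.563677; cosh(ωT) = 2.492858, sinh(ωT) = 2.283494
x(T) = p + (x₀−p)·cosh(ωT) + (ẋ₀/ω)·sinh(ωT) ⇒ p·(1 − cosh) = x(T) − x₀·cosh − (ẋ₀/ω)·sinh
numerator   = 0.0380 − (0.0702)·2.492858 − (0.0112/2.8797)·2.283494 = -0.145880
denominator = 1 − 2.492858 = -1.492858
p = -0.145880 / -1.492858 = 0.0977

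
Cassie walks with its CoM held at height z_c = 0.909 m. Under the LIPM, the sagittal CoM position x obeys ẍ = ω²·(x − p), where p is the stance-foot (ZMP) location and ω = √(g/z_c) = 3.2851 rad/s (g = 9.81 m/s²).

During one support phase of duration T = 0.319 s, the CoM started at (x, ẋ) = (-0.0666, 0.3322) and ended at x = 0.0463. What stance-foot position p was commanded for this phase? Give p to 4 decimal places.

p = -0.0440

ωT = 3.2851·0.319 = 1.047947; cosh(ωT) = 1.601224, sinh(ωT) = 1.250567
x(T) = p + (x₀−p)·cosh(ωT) + (ẋ₀/ω)·sinh(ωT) ⇒ p·(1 − cosh) = x(T) − x₀·cosh − (ẋ₀/ω)·sinh
numerator   = 0.0463 − (-0.0666)·1.601224 − (0.3322/3.2851)·1.250567 = 0.026480
denominator = 1 − 1.601224 = -0.601224
p = 0.026480 / -0.601224 = -0.0440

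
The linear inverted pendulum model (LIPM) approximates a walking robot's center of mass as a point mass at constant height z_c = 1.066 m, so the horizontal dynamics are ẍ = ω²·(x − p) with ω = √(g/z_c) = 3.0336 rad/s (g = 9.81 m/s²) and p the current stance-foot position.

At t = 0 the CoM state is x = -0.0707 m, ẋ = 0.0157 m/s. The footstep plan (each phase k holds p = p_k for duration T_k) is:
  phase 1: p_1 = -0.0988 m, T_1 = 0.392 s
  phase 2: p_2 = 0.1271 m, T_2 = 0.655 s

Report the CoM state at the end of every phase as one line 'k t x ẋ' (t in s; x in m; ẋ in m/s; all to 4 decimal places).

phase 1: p=-0.0988, T=0.392, ωT=1.189171, cosh=1.794416, sinh=1.489942; start (x,ẋ)=(-0.070700, 0.015700) → end (x,ẋ)=(-0.040666, 0.155181)
phase 2: p=0.1271, T=0.655, ωT=1.987008, cosh=3.715392, sinh=3.578287; start (x,ẋ)=(-0.040666, 0.155181) → end (x,ẋ)=(-0.313172, -1.244555)

1 0.3920 -0.0407 0.1552
2 1.0470 -0.3132 -1.2446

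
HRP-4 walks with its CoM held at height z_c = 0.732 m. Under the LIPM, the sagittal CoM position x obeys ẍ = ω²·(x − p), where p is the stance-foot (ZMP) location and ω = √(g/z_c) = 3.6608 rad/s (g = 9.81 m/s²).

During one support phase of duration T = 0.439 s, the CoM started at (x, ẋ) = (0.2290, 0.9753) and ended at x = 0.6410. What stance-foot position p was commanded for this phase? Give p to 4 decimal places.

p = 0.3706

ωT = 3.6608·0.439 = 1.607091; cosh(ωT) = 2.594375, sinh(ωT) = 2.393905
x(T) = p + (x₀−p)·cosh(ωT) + (ẋ₀/ω)·sinh(ωT) ⇒ p·(1 − cosh) = x(T) − x₀·cosh − (ẋ₀/ω)·sinh
numerator   = 0.6410 − (0.2290)·2.594375 − (0.9753/3.6608)·2.393905 = -0.590889
denominator = 1 − 2.594375 = -1.594375
p = -0.590889 / -1.594375 = 0.3706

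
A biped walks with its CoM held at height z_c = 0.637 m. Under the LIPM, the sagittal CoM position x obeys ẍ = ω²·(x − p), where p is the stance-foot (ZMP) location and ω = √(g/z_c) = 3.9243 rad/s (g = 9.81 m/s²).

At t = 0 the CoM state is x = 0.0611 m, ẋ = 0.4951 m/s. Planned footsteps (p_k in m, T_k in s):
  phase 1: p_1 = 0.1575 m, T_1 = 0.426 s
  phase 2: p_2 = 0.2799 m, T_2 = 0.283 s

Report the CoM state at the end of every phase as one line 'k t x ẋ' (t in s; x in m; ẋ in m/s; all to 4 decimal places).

1 0.4260 0.2158 0.3928
2 0.7090 0.3075 0.3205

phase 1: p=0.1575, T=0.426, ωT=1.671752, cosh=2.754700, sinh=2.566782; start (x,ẋ)=(0.061100, 0.495100) → end (x,ẋ)=(0.215779, 0.392832)
phase 2: p=0.2799, T=0.283, ωT=1.110577, cosh=1.682739, sinh=1.353370; start (x,ẋ)=(0.215779, 0.392832) → end (x,ẋ)=(0.307477, 0.320484)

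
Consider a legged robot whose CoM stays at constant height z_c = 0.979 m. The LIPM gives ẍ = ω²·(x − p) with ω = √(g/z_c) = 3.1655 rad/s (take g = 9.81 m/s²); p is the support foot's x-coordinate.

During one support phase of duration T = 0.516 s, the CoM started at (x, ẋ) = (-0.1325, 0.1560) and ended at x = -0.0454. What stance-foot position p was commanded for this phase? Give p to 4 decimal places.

ωT = 3.1655·0.516 = 1.633398; cosh(ωT) = 2.658256, sinh(ωT) = 2.462991
x(T) = p + (x₀−p)·cosh(ωT) + (ẋ₀/ω)·sinh(ωT) ⇒ p·(1 − cosh) = x(T) − x₀·cosh − (ẋ₀/ω)·sinh
numerator   = -0.0454 − (-0.1325)·2.658256 − (0.1560/3.1655)·2.462991 = 0.185439
denominator = 1 − 2.658256 = -1.658256
p = 0.185439 / -1.658256 = -0.1118

p = -0.1118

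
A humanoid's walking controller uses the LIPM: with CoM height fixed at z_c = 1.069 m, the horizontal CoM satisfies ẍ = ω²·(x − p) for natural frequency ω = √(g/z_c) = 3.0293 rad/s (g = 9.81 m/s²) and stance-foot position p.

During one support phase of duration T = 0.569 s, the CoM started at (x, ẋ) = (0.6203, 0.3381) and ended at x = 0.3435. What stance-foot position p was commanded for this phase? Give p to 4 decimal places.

ωT = 3.0293·0.569 = 1.723672; cosh(ωT) = 2.891740, sinh(ωT) = 2.713330
x(T) = p + (x₀−p)·cosh(ωT) + (ẋ₀/ω)·sinh(ωT) ⇒ p·(1 − cosh) = x(T) − x₀·cosh − (ẋ₀/ω)·sinh
numerator   = 0.3435 − (0.6203)·2.891740 − (0.3381/3.0293)·2.713330 = -1.753081
denominator = 1 − 2.891740 = -1.891740
p = -1.753081 / -1.891740 = 0.9267

p = 0.9267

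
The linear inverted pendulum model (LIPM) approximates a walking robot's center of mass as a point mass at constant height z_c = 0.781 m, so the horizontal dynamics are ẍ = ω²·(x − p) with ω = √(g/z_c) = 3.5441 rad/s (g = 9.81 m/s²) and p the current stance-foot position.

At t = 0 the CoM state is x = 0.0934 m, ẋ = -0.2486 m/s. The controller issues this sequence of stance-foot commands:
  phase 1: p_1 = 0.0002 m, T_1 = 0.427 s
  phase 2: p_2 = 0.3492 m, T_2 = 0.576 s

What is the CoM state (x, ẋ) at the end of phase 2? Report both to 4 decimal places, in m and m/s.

x = -0.6118, ẋ = -3.2618

phase 1: p=0.0002, T=0.427, ωT=1.513331, cosh=2.381004, sinh=2.160829; start (x,ẋ)=(0.093400, -0.248600) → end (x,ẋ)=(0.070539, 0.121826)
phase 2: p=0.3492, T=0.576, ωT=2.041402, cosh=3.915621, sinh=3.785775; start (x,ẋ)=(0.070539, 0.121826) → end (x,ẋ)=(-0.611798, -3.261819)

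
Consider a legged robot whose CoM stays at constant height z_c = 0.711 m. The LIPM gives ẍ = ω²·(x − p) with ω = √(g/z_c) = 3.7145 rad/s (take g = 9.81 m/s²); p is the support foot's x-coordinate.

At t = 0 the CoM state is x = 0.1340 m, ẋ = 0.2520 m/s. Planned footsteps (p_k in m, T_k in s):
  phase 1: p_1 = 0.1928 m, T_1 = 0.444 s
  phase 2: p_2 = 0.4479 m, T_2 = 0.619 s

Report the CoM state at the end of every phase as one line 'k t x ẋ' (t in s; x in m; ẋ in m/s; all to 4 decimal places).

1 0.4440 0.2042 0.1326
2 1.0630 -0.6029 -3.7992

phase 1: p=0.1928, T=0.444, ωT=1.649238, cosh=2.697605, sinh=2.505409; start (x,ẋ)=(0.134000, 0.252000) → end (x,ẋ)=(0.204153, 0.132584)
phase 2: p=0.4479, T=0.619, ωT=2.299276, cosh=5.033645, sinh=4.933314; start (x,ẋ)=(0.204153, 0.132584) → end (x,ẋ)=(-0.602947, -3.799228)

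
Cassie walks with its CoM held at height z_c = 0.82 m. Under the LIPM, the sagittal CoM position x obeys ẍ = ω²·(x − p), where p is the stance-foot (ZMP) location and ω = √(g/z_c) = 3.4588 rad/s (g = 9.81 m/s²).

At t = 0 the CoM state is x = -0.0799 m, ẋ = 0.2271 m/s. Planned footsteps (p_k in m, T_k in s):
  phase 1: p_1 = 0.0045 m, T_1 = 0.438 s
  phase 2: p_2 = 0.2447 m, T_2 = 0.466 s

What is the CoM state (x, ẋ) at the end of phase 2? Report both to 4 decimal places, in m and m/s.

x = -0.5981, ẋ = -2.7266

phase 1: p=0.0045, T=0.438, ωT=1.514954, cosh=2.384516, sinh=2.164698; start (x,ẋ)=(-0.079900, 0.227100) → end (x,ẋ)=(-0.054622, -0.090401)
phase 2: p=0.2447, T=0.466, ωT=1.611801, cosh=2.605678, sinh=2.406150; start (x,ẋ)=(-0.054622, -0.090401) → end (x,ẋ)=(-0.598125, -2.726632)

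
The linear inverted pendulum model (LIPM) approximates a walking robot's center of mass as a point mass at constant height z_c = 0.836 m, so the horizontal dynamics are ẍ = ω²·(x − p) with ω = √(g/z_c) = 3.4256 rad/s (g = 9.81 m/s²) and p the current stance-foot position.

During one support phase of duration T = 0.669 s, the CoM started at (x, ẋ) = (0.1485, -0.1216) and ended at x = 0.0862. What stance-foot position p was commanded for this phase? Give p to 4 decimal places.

p = 0.1206

ωT = 3.4256·0.669 = 2.291726; cosh(ωT) = 4.996546, sinh(ωT) = 4.895454
x(T) = p + (x₀−p)·cosh(ωT) + (ẋ₀/ω)·sinh(ωT) ⇒ p·(1 − cosh) = x(T) − x₀·cosh − (ẋ₀/ω)·sinh
numerator   = 0.0862 − (0.1485)·4.996546 − (-0.1216/3.4256)·4.895454 = -0.482011
denominator = 1 − 4.996546 = -3.996546
p = -0.482011 / -3.996546 = 0.1206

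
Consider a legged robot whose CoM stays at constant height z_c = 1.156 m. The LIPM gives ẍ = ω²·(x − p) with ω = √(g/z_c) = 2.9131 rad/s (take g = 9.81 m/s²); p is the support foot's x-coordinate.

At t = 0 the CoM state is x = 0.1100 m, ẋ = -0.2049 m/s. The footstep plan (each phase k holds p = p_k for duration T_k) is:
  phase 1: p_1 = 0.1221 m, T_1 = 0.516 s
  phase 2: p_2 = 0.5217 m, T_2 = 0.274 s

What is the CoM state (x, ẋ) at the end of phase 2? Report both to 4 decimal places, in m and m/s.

x = -0.4209, ẋ = -2.2388

phase 1: p=0.1221, T=0.516, ωT=1.503160, cosh=2.359149, sinh=2.136723; start (x,ẋ)=(0.110000, -0.204900) → end (x,ẋ)=(-0.056737, -0.558706)
phase 2: p=0.5217, T=0.274, ωT=0.798189, cosh=1.335829, sinh=0.885686; start (x,ẋ)=(-0.056737, -0.558706) → end (x,ẋ)=(-0.420860, -2.238757)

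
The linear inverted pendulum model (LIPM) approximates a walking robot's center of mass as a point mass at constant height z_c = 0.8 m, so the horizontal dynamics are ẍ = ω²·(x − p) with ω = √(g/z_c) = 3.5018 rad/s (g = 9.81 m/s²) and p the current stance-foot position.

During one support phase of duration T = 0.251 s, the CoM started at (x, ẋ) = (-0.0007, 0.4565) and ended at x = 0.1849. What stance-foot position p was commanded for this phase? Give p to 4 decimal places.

p = -0.1359

ωT = 3.5018·0.251 = 0.878952; cosh(ωT) = 1.411796, sinh(ωT) = 0.996578
x(T) = p + (x₀−p)·cosh(ωT) + (ẋ₀/ω)·sinh(ωT) ⇒ p·(1 − cosh) = x(T) − x₀·cosh − (ẋ₀/ω)·sinh
numerator   = 0.1849 − (-0.0007)·1.411796 − (0.4565/3.5018)·0.996578 = 0.055973
denominator = 1 − 1.411796 = -0.411796
p = 0.055973 / -0.411796 = -0.1359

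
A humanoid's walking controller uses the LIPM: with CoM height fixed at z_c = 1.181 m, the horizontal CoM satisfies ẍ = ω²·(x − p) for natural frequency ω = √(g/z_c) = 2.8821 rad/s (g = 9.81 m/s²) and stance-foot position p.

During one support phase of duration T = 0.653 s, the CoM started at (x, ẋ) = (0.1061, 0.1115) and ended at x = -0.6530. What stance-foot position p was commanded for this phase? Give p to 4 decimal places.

ωT = 2.8821·0.653 = 1.882011; cosh(ωT) = 3.359491, sinh(ωT) = 3.207208
x(T) = p + (x₀−p)·cosh(ωT) + (ẋ₀/ω)·sinh(ωT) ⇒ p·(1 − cosh) = x(T) − x₀·cosh − (ẋ₀/ω)·sinh
numerator   = -0.6530 − (0.1061)·3.359491 − (0.1115/2.8821)·3.207208 = -1.133520
denominator = 1 − 3.359491 = -2.359491
p = -1.133520 / -2.359491 = 0.4804

p = 0.4804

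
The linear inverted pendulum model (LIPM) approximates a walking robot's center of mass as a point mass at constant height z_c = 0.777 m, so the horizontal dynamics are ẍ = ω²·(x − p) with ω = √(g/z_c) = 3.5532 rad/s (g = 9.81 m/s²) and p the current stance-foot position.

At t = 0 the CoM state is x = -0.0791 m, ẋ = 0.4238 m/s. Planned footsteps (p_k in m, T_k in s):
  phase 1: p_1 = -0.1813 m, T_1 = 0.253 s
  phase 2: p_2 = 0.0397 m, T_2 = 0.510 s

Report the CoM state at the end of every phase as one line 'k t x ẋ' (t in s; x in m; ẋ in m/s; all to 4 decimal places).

1 0.2530 0.0873 0.9791
2 0.7630 1.0105 3.5819

phase 1: p=-0.1813, T=0.253, ωT=0.898960, cosh=1.432019, sinh=1.025026; start (x,ẋ)=(-0.079100, 0.423800) → end (x,ẋ)=(0.087310, 0.979115)
phase 2: p=0.0397, T=0.510, ωT=1.812132, cosh=3.143397, sinh=2.980092; start (x,ẋ)=(0.087310, 0.979115) → end (x,ẋ)=(1.010547, 3.581883)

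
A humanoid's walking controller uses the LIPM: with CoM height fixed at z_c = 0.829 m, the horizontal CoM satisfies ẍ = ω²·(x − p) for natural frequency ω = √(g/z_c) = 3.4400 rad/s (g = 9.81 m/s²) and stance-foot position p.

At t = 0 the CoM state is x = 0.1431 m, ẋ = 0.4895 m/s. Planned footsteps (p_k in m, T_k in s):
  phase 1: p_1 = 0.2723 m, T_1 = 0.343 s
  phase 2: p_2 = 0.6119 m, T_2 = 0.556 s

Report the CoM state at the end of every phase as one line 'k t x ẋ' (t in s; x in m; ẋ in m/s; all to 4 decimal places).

phase 1: p=0.2723, T=0.343, ωT=1.179920, cosh=1.780709, sinh=1.473405; start (x,ẋ)=(0.143100, 0.489500) → end (x,ẋ)=(0.251893, 0.216805)
phase 2: p=0.6119, T=0.556, ωT=1.912640, cosh=3.459315, sinh=3.311625; start (x,ẋ)=(0.251893, 0.216805) → end (x,ẋ)=(-0.424764, -3.351202)

1 0.3430 0.2519 0.2168
2 0.8990 -0.4248 -3.3512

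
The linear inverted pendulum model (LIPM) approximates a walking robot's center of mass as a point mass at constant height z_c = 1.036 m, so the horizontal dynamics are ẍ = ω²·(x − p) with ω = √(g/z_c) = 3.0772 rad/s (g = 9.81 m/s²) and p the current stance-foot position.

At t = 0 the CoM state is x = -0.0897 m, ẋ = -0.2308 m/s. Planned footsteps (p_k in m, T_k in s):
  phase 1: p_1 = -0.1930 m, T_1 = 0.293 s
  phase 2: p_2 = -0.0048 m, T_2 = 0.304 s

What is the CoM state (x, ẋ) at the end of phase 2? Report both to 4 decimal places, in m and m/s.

x = -0.1785, ẋ = -0.3947

phase 1: p=-0.1930, T=0.293, ωT=0.901620, cosh=1.434751, sinh=1.028839; start (x,ẋ)=(-0.089700, -0.230800) → end (x,ẋ)=(-0.121957, -0.004099)
phase 2: p=-0.0048, T=0.304, ωT=0.935469, cosh=1.470405, sinh=1.078003; start (x,ẋ)=(-0.121957, -0.004099) → end (x,ẋ)=(-0.178503, -0.394662)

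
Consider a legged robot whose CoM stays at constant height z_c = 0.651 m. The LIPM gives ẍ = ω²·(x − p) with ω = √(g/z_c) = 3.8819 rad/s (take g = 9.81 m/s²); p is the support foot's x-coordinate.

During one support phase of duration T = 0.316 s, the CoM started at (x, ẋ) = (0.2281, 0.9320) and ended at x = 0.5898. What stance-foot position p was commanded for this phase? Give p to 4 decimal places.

p = 0.2427

ωT = 3.8819·0.316 = 1.226680; cosh(ωT) = 1.851578, sinh(ωT) = 1.558313
x(T) = p + (x₀−p)·cosh(ωT) + (ẋ₀/ω)·sinh(ωT) ⇒ p·(1 − cosh) = x(T) − x₀·cosh − (ẋ₀/ω)·sinh
numerator   = 0.5898 − (0.2281)·1.851578 − (0.9320/3.8819)·1.558313 = -0.206678
denominator = 1 − 1.851578 = -0.851578
p = -0.206678 / -0.851578 = 0.2427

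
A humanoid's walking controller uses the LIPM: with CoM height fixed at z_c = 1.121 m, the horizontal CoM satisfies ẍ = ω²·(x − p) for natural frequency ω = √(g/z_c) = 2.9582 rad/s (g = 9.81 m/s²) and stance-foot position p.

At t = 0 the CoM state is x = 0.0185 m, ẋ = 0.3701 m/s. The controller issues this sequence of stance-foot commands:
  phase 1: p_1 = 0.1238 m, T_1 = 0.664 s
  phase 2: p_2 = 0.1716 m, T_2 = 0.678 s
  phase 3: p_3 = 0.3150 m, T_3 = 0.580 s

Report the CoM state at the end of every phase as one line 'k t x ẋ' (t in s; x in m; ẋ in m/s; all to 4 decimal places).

1 0.6640 0.1783 0.2567
2 1.3420 0.5134 1.0429
3 1.9220 1.8329 4.5723

phase 1: p=0.1238, T=0.664, ωT=1.964245, cosh=3.634894, sinh=3.494632; start (x,ẋ)=(0.018500, 0.370100) → end (x,ẋ)=(0.178259, 0.256702)
phase 2: p=0.1716, T=0.678, ωT=2.005660, cosh=3.782783, sinh=3.648211; start (x,ẋ)=(0.178259, 0.256702) → end (x,ẋ)=(0.513366, 1.042908)
phase 3: p=0.3150, T=0.580, ωT=1.715756, cosh=2.870353, sinh=2.690525; start (x,ẋ)=(0.513366, 1.042908) → end (x,ẋ)=(1.832921, 4.572334)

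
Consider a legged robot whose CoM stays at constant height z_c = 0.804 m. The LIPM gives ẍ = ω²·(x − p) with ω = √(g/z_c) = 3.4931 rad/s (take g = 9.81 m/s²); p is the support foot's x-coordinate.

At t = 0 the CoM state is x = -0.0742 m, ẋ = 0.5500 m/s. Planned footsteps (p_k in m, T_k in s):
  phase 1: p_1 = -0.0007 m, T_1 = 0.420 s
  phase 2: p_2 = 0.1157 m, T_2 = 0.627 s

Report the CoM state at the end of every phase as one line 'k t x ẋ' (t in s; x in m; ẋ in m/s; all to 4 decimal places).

1 0.4200 0.1547 0.7289
2 1.0470 1.2129 3.8990

phase 1: p=-0.0007, T=0.420, ωT=1.467102, cosh=2.283621, sinh=2.053028; start (x,ẋ)=(-0.074200, 0.550000) → end (x,ẋ)=(0.154710, 0.728891)
phase 2: p=0.1157, T=0.627, ωT=2.190174, cosh=4.524331, sinh=4.412434; start (x,ẋ)=(0.154710, 0.728891) → end (x,ẋ)=(1.212919, 3.899007)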